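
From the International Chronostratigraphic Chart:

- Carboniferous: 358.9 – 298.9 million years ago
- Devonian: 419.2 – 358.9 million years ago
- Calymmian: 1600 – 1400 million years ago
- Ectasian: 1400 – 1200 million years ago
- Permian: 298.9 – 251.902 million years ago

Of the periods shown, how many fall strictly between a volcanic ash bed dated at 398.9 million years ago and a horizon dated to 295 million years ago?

1

The older date is 398.9 Ma and the younger is 295 Ma.
Periods with start < 398.9 and end > 295 Ma: Carboniferous (358.9–298.9).
That is 1 complete period.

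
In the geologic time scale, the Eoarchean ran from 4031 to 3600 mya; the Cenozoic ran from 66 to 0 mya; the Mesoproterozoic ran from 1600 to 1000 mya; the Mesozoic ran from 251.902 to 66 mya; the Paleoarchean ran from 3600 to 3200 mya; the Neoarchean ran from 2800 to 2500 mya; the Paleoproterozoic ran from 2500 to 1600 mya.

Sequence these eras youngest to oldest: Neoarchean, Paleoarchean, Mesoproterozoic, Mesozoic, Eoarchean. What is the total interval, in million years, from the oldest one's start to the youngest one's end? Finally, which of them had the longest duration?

Start ages (Ma): Eoarchean 4031, Paleoarchean 3600, Neoarchean 2800, Mesoproterozoic 1600, Mesozoic 251.902.
Ordered youngest to oldest: Mesozoic, Mesoproterozoic, Neoarchean, Paleoarchean, Eoarchean.
Span = 4031 − 66 = 3965 Myr.
Durations: Neoarchean 300, Mesozoic 185.902, Eoarchean 431, Mesoproterozoic 600, Paleoarchean 400 → longest is Mesoproterozoic (600 Myr).

Mesozoic → Mesoproterozoic → Neoarchean → Paleoarchean → Eoarchean; total span 3965 Myr; longest is Mesoproterozoic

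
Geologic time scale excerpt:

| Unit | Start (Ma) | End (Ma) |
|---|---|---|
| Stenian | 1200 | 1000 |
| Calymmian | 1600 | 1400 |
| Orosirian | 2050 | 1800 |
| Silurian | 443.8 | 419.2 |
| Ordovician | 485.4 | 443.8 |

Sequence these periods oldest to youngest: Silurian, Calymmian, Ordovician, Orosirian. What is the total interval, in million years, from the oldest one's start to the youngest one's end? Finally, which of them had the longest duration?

Orosirian, Calymmian, Ordovician, Silurian; total span 1630.8 Myr; longest is Orosirian

Start ages (Ma): Orosirian 2050, Calymmian 1600, Ordovician 485.4, Silurian 443.8.
Ordered oldest to youngest: Orosirian, Calymmian, Ordovician, Silurian.
Span = 2050 − 419.2 = 1630.8 Myr.
Durations: Orosirian 250, Calymmian 200, Ordovician 41.6, Silurian 24.6 → longest is Orosirian (250 Myr).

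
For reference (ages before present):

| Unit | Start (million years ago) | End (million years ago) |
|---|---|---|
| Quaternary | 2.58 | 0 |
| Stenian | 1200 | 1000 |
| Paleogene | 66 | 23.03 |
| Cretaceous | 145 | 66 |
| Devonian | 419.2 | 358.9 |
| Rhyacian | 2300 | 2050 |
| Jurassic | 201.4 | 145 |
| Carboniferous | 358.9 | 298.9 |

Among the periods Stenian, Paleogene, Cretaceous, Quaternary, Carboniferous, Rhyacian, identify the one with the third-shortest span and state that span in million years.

Start − end for each: Stenian 1200 − 1000 = 200; Paleogene 66 − 23.03 = 42.97; Cretaceous 145 − 66 = 79; Quaternary 2.58 − 0 = 2.58; Carboniferous 358.9 − 298.9 = 60; Rhyacian 2300 − 2050 = 250.
Ranking these from shortest: Quaternary < Paleogene < Carboniferous < Cretaceous < Stenian < Rhyacian.
Position 3 in that ranking is Carboniferous, which lasted 60 Myr.

Carboniferous, 60 million years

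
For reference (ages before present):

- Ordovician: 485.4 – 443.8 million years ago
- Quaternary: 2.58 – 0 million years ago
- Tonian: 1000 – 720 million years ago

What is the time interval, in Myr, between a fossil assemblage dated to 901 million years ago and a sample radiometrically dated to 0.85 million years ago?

901 − 0.85 = 900.15 million years.

900.15 million years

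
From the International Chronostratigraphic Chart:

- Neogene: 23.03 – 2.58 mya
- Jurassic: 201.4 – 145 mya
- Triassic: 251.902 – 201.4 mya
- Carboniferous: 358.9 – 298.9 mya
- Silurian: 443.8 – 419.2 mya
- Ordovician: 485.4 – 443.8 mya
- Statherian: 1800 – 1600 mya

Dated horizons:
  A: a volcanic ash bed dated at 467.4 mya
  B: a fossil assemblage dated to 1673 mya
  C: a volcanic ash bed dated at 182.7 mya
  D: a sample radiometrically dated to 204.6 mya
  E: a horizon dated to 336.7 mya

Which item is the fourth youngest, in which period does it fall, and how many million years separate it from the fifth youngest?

Smaller Ma means younger, so youngest first: C 182.7 < D 204.6 < E 336.7 < A 467.4 < B 1673.
Counting 4 along gives A (467.4 Ma); the excerpt puts that inside the Ordovician, 485.4–443.8 Ma.
Next in line is B (1673 Ma), and 1673 − 467.4 = 1205.6 Myr.

A, in the Ordovician; 1205.6 million years to B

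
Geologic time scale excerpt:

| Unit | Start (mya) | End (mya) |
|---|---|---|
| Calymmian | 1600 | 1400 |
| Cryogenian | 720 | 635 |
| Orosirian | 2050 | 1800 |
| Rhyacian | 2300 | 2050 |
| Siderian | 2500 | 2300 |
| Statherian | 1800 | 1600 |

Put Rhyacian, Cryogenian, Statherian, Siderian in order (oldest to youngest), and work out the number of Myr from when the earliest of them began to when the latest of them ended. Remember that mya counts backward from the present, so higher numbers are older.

Start ages (Ma): Siderian 2500, Rhyacian 2300, Statherian 1800, Cryogenian 720.
Ordered oldest to youngest: Siderian, Rhyacian, Statherian, Cryogenian.
Span = 2500 − 635 = 1865 Myr.

Siderian → Rhyacian → Statherian → Cryogenian; total span 1865 Myr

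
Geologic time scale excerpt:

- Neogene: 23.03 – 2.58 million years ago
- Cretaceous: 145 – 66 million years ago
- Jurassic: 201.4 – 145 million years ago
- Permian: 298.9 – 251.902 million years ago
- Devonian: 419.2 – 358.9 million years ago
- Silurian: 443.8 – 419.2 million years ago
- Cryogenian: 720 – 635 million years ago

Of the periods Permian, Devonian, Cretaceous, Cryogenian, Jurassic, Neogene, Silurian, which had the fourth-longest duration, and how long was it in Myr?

Start − end for each: Permian 298.9 − 251.902 = 46.998; Devonian 419.2 − 358.9 = 60.3; Cretaceous 145 − 66 = 79; Cryogenian 720 − 635 = 85; Jurassic 201.4 − 145 = 56.4; Neogene 23.03 − 2.58 = 20.45; Silurian 443.8 − 419.2 = 24.6.
Ranking these from longest: Cryogenian > Cretaceous > Devonian > Jurassic > Permian > Silurian > Neogene.
Position 4 in that ranking is Jurassic, which lasted 56.4 Myr.

Jurassic, 56.4 million years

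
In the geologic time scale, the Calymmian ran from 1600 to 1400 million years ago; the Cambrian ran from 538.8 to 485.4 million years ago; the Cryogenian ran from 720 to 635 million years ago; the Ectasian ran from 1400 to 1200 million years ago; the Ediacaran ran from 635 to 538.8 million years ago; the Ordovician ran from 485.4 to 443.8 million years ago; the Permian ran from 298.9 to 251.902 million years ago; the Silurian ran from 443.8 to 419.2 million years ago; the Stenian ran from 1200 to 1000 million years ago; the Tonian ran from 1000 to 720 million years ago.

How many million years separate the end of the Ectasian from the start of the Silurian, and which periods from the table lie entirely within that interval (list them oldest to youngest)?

End of Ectasian = 1200 Ma; start of Silurian = 443.8 Ma.
Gap = 1200 − 443.8 = 756.2 Myr.
Periods wholly inside 1200–443.8 Ma: Stenian (1200–1000), Tonian (1000–720), Cryogenian (720–635), Ediacaran (635–538.8), Cambrian (538.8–485.4), Ordovician (485.4–443.8).

756.2 million years; Stenian, Tonian, Cryogenian, Ediacaran, Cambrian, Ordovician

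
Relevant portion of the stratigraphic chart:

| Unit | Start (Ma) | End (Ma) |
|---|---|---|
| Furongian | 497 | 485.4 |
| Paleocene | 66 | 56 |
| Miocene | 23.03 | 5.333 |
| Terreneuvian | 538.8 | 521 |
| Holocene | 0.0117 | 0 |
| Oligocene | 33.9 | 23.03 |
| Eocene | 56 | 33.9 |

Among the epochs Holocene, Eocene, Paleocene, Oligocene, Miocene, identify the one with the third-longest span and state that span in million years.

Durations: Holocene 0.0117; Eocene 22.1; Paleocene 10; Oligocene 10.87; Miocene 17.697 Myr.
Sorted longest-first: Eocene (22.1), Miocene (17.697), Oligocene (10.87), Paleocene (10), Holocene (0.0117).
The third longest is Oligocene at 10.87 Myr.

Oligocene, 10.87 million years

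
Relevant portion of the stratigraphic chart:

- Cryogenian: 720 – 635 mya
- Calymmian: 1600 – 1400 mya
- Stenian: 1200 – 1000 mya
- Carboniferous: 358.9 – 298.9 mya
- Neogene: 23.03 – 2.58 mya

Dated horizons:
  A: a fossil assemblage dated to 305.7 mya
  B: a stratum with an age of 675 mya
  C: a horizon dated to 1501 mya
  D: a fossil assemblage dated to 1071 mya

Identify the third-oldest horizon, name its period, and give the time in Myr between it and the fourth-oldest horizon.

Larger Ma means older, so oldest first: C 1501 > D 1071 > B 675 > A 305.7.
Counting 3 along gives B (675 Ma); the excerpt puts that inside the Cryogenian, 720–635 Ma.
Next in line is A (305.7 Ma), and 675 − 305.7 = 369.3 Myr.

B, in the Cryogenian; 369.3 million years to A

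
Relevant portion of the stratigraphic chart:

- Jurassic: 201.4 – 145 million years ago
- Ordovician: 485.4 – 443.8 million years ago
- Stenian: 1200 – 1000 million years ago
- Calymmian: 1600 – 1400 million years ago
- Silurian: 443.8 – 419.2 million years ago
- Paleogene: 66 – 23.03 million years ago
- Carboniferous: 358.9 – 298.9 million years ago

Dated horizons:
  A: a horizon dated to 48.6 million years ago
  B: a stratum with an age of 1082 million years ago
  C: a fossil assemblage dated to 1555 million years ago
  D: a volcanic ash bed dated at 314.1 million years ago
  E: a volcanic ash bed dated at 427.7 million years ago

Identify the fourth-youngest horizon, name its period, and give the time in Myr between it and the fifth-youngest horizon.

B, in the Stenian; 473 million years to C

Smaller Ma means younger, so youngest first: A 48.6 < D 314.1 < E 427.7 < B 1082 < C 1555.
Counting 4 along gives B (1082 Ma); the excerpt puts that inside the Stenian, 1200–1000 Ma.
Next in line is C (1555 Ma), and 1555 − 1082 = 473 Myr.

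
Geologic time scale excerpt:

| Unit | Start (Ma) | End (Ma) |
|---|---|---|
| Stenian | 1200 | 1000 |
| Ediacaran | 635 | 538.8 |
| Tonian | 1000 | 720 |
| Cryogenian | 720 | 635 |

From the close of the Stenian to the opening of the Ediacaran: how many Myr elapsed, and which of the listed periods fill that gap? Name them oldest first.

The Stenian closes at 1000 Ma and the Ediacaran opens at 635 Ma, so the interval is 1000 − 635 = 365 Myr.
A period fits inside if it starts at or after 1000 Ma and ends at or before 635 Ma; oldest first that gives Tonian, Cryogenian.

365 million years; Tonian, Cryogenian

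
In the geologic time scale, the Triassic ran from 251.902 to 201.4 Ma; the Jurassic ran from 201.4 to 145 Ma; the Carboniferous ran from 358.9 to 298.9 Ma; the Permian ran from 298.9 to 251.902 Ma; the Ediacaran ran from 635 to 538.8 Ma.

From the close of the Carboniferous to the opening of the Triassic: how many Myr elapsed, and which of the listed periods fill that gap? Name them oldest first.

46.998 million years; Permian

End of Carboniferous = 298.9 Ma; start of Triassic = 251.902 Ma.
Gap = 298.9 − 251.902 = 46.998 Myr.
Periods wholly inside 298.9–251.902 Ma: Permian (298.9–251.902).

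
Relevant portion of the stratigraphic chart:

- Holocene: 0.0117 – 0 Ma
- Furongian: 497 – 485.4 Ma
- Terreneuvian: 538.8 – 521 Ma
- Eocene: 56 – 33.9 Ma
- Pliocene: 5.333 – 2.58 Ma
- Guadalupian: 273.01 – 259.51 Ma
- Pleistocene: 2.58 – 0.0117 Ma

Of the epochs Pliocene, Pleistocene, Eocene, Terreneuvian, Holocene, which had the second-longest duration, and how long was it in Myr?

Start − end for each: Pliocene 5.333 − 2.58 = 2.753; Pleistocene 2.58 − 0.0117 = 2.5683; Eocene 56 − 33.9 = 22.1; Terreneuvian 538.8 − 521 = 17.8; Holocene 0.0117 − 0 = 0.0117.
Ranking these from longest: Eocene > Terreneuvian > Pliocene > Pleistocene > Holocene.
Position 2 in that ranking is Terreneuvian, which lasted 17.8 Myr.

Terreneuvian, 17.8 million years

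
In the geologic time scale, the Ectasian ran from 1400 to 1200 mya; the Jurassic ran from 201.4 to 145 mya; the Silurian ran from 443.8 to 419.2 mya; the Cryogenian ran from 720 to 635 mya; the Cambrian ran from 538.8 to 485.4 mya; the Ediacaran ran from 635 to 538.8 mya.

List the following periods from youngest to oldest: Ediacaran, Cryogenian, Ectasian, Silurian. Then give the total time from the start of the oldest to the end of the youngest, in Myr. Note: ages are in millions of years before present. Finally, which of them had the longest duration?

Silurian, Ediacaran, Cryogenian, Ectasian; total span 980.8 Myr; longest is Ectasian

Start ages (Ma): Ectasian 1400, Cryogenian 720, Ediacaran 635, Silurian 443.8.
Ordered youngest to oldest: Silurian, Ediacaran, Cryogenian, Ectasian.
Span = 1400 − 419.2 = 980.8 Myr.
Durations: Cryogenian 85, Ediacaran 96.2, Silurian 24.6, Ectasian 200 → longest is Ectasian (200 Myr).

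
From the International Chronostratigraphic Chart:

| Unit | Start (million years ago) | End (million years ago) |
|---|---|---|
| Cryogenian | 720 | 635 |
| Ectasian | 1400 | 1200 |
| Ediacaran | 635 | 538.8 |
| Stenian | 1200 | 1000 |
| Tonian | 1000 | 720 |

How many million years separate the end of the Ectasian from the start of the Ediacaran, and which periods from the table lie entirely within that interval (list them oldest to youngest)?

End of Ectasian = 1200 Ma; start of Ediacaran = 635 Ma.
Gap = 1200 − 635 = 565 Myr.
Periods wholly inside 1200–635 Ma: Stenian (1200–1000), Tonian (1000–720), Cryogenian (720–635).

565 million years; Stenian, Tonian, Cryogenian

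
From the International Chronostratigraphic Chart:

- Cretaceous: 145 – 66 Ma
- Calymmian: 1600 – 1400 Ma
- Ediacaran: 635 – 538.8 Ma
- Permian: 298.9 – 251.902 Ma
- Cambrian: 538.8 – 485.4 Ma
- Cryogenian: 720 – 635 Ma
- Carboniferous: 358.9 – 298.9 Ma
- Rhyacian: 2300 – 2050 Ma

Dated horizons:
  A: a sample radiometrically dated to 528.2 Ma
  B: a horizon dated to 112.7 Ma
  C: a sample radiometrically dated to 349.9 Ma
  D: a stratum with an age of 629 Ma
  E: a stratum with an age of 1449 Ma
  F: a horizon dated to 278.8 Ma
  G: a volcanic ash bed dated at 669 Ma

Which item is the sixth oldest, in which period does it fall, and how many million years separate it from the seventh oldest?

Larger Ma means older, so oldest first: E 1449 > G 669 > D 629 > A 528.2 > C 349.9 > F 278.8 > B 112.7.
Counting 6 along gives F (278.8 Ma); the excerpt puts that inside the Permian, 298.9–251.902 Ma.
Next in line is B (112.7 Ma), and 278.8 − 112.7 = 166.1 Myr.

F, in the Permian; 166.1 million years to B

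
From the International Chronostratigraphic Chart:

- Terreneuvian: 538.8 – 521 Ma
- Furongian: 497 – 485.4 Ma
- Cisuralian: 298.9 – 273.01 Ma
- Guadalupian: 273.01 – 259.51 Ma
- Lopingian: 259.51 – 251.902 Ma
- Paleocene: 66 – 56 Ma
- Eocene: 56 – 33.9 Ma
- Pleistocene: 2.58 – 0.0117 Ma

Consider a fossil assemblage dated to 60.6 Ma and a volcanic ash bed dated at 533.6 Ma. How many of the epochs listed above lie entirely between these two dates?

4

533.6 Ma sits inside the Terreneuvian (538.8–521) and 60.6 Ma inside the Paleocene (66–56); neither of those is wholly between the two dates.
The listed epochs lying completely between them are Furongian, Cisuralian, Guadalupian, Lopingian — 4 in all.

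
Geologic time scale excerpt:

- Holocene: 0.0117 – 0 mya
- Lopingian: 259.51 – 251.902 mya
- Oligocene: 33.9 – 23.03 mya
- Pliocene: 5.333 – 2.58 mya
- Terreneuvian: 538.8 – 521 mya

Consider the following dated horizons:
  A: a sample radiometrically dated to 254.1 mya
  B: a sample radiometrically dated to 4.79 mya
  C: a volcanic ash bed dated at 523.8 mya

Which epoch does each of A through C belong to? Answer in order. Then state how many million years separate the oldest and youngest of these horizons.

Match each age against the start–end ranges in the excerpt: A = 254.1 Ma → Lopingian (259.51–251.902); B = 4.79 Ma → Pliocene (5.333–2.58); C = 523.8 Ma → Terreneuvian (538.8–521).
The largest age is 523.8 Ma and the smallest is 4.79 Ma; their difference is 519.01 Myr.

A — Lopingian; B — Pliocene; C — Terreneuvian; span 519.01 million years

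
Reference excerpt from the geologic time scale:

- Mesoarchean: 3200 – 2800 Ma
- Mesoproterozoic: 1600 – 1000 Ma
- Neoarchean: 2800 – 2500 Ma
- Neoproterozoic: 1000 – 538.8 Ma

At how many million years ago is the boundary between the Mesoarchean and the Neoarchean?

The Mesoarchean ends and the Neoarchean begins at 2800 Ma.

2800 Ma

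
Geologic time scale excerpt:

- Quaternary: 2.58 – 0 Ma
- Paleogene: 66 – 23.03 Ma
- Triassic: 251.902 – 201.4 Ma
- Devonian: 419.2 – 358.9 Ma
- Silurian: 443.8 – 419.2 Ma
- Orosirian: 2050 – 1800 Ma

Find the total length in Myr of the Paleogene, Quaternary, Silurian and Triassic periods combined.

Each duration: Paleogene = 42.97; Quaternary = 2.58; Silurian = 24.6; Triassic = 50.502.
Sum: 42.97 + 2.58 + 24.6 + 50.502 = 120.652 Myr.

120.652 million years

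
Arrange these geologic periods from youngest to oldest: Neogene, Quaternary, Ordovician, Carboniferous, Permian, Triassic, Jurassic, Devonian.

Quaternary → Neogene → Jurassic → Triassic → Permian → Carboniferous → Devonian → Ordovician

Era membership (oldest first within each) — Paleozoic: Ordovician, Devonian, Carboniferous, Permian; Mesozoic: Triassic, Jurassic; Cenozoic: Neogene, Quaternary. Paleozoic precedes Mesozoic, which precedes Cenozoic. Concatenating the groups in that era order and then reversing gives youngest to oldest.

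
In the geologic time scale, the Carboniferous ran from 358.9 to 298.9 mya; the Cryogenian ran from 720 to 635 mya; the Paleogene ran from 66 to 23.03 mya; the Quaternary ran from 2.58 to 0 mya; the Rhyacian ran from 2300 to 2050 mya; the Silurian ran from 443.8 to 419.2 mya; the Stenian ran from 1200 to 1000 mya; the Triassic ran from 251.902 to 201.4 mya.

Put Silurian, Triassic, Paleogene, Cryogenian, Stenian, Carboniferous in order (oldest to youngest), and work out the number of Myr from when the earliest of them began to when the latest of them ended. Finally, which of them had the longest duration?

From the excerpt: Silurian 443.8–419.2; Triassic 251.902–201.4; Paleogene 66–23.03; Cryogenian 720–635; Stenian 1200–1000; Carboniferous 358.9–298.9 (Ma).
Larger Ma is earlier, so the oldest is Stenian and the youngest is Paleogene; oldest to youngest: Stenian, Cryogenian, Silurian, Carboniferous, Triassic, Paleogene.
Oldest start 1200 minus youngest end 23.03 gives 1176.97 Myr overall.
Individual lengths (start − end): Cryogenian 85; Carboniferous 60; Triassic 50.502; Silurian 24.6; Paleogene 42.97; Stenian 200. The largest is Stenian at 200 Myr.

Stenian, Cryogenian, Silurian, Carboniferous, Triassic, Paleogene; total span 1176.97 Myr; longest is Stenian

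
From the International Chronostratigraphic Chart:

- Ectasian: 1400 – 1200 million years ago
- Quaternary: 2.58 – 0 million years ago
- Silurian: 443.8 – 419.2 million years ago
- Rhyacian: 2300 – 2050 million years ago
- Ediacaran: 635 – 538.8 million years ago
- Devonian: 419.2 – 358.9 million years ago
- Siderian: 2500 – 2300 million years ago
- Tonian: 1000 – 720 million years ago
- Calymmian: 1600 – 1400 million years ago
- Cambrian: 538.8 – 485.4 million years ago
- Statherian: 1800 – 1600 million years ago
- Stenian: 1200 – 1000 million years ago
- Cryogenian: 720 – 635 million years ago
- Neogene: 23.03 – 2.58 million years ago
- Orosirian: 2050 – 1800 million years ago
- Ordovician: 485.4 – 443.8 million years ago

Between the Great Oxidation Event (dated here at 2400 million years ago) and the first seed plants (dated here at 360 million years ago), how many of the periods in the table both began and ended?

12

The older date is 2400 Ma and the younger is 360 Ma.
Periods with start < 2400 and end > 360 Ma: Rhyacian (2300–2050), Orosirian (2050–1800), Statherian (1800–1600), Calymmian (1600–1400), Ectasian (1400–1200), Stenian (1200–1000), Tonian (1000–720), Cryogenian (720–635), Ediacaran (635–538.8), Cambrian (538.8–485.4), Ordovician (485.4–443.8), Silurian (443.8–419.2).
That is 12 complete periods.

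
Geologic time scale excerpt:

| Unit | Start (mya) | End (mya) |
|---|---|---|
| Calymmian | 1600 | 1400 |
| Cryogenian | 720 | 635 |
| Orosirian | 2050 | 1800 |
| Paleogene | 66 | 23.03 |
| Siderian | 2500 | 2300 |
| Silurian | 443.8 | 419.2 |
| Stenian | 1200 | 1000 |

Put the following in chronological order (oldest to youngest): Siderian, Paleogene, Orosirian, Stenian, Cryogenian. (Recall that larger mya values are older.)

Read off each span (Ma): Siderian 2500–2300; Paleogene 66–23.03; Orosirian 2050–1800; Stenian 1200–1000; Cryogenian 720–635.
Larger Ma is older, so oldest→youngest is Siderian, Orosirian, Stenian, Cryogenian, Paleogene.

Siderian → Orosirian → Stenian → Cryogenian → Paleogene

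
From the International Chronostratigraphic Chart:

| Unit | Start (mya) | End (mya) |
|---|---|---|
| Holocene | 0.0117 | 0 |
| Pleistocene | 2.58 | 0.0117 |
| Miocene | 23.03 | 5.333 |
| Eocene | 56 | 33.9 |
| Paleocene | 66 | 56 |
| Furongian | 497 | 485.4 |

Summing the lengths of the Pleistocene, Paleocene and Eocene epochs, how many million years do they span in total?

Each duration: Pleistocene = 2.5683; Paleocene = 10; Eocene = 22.1.
Sum: 2.5683 + 10 + 22.1 = 34.6683 Myr.

34.6683 million years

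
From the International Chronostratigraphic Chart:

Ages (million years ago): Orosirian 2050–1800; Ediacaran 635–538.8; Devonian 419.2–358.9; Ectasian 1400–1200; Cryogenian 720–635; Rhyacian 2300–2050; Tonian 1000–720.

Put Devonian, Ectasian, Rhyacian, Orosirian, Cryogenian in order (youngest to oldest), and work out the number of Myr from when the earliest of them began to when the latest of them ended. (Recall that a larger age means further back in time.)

From the excerpt: Devonian 419.2–358.9; Ectasian 1400–1200; Rhyacian 2300–2050; Orosirian 2050–1800; Cryogenian 720–635 (Ma).
Larger Ma is earlier, so the oldest is Rhyacian and the youngest is Devonian; youngest to oldest: Devonian, Cryogenian, Ectasian, Orosirian, Rhyacian.
Oldest start 2300 minus youngest end 358.9 gives 1941.1 Myr overall.

Devonian → Cryogenian → Ectasian → Orosirian → Rhyacian; total span 1941.1 Myr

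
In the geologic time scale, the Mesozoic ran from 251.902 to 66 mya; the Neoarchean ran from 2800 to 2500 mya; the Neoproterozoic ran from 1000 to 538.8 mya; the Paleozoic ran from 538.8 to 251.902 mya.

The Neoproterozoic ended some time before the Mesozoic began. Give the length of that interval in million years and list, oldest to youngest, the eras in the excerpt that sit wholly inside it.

286.898 million years; Paleozoic

End of Neoproterozoic = 538.8 Ma; start of Mesozoic = 251.902 Ma.
Gap = 538.8 − 251.902 = 286.898 Myr.
Eras wholly inside 538.8–251.902 Ma: Paleozoic (538.8–251.902).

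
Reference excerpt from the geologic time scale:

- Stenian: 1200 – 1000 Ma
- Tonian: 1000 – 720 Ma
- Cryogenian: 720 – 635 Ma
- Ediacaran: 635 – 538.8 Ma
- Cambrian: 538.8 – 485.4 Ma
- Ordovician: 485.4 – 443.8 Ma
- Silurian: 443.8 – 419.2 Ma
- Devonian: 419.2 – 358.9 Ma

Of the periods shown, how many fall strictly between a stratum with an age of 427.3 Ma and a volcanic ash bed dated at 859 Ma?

The older date is 859 Ma and the younger is 427.3 Ma.
Periods with start < 859 and end > 427.3 Ma: Cryogenian (720–635), Ediacaran (635–538.8), Cambrian (538.8–485.4), Ordovician (485.4–443.8).
That is 4 complete periods.

4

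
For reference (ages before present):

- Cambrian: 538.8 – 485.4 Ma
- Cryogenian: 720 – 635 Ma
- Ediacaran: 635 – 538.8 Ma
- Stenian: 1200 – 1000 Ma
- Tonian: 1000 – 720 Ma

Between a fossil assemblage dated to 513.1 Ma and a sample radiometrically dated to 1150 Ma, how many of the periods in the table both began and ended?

3

1150 Ma sits inside the Stenian (1200–1000) and 513.1 Ma inside the Cambrian (538.8–485.4); neither of those is wholly between the two dates.
The listed periods lying completely between them are Tonian, Cryogenian, Ediacaran — 3 in all.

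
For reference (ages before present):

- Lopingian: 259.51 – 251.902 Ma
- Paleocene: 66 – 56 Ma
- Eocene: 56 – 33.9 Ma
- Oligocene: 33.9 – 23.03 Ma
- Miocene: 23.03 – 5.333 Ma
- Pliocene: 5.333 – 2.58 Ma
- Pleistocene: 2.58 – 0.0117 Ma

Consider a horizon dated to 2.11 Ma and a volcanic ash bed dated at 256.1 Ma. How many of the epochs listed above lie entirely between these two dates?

The older date is 256.1 Ma and the younger is 2.11 Ma.
Epochs with start < 256.1 and end > 2.11 Ma: Paleocene (66–56), Eocene (56–33.9), Oligocene (33.9–23.03), Miocene (23.03–5.333), Pliocene (5.333–2.58).
That is 5 complete epochs.

5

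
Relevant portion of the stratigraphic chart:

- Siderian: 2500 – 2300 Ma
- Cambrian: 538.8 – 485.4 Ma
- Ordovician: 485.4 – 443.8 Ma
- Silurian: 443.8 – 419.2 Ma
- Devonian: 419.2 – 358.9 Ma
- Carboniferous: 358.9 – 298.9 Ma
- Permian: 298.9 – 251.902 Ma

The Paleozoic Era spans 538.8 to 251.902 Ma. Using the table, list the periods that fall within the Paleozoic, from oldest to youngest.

Cambrian, Ordovician, Silurian, Devonian, Carboniferous, Permian

Periods with both bounds inside 538.8–251.902 Ma: Cambrian (538.8–485.4), Ordovician (485.4–443.8), Silurian (443.8–419.2), Devonian (419.2–358.9), Carboniferous (358.9–298.9), Permian (298.9–251.902).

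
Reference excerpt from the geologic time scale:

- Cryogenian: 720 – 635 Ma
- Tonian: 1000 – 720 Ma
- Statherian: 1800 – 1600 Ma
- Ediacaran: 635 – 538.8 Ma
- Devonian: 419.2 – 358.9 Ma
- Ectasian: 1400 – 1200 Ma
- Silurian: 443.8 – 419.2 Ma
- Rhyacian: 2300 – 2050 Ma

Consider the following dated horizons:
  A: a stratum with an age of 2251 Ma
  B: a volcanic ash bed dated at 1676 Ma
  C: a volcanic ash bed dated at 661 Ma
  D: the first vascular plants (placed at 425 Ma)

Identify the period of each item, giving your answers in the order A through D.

Match each age against the start–end ranges in the excerpt: A = 2251 Ma → Rhyacian (2300–2050); B = 1676 Ma → Statherian (1800–1600); C = 661 Ma → Cryogenian (720–635); D = 425 Ma → Silurian (443.8–419.2).

A — Rhyacian; B — Statherian; C — Cryogenian; D — Silurian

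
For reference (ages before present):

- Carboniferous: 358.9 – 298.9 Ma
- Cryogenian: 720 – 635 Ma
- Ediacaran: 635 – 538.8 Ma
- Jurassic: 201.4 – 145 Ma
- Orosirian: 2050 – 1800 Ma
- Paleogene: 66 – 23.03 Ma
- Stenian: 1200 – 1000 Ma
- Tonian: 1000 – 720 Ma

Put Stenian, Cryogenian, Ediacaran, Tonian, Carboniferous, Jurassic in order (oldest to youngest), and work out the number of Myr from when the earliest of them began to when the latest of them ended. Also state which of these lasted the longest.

Stenian, Tonian, Cryogenian, Ediacaran, Carboniferous, Jurassic; total span 1055 Myr; longest is Tonian

Start ages (Ma): Stenian 1200, Tonian 1000, Cryogenian 720, Ediacaran 635, Carboniferous 358.9, Jurassic 201.4.
Ordered oldest to youngest: Stenian, Tonian, Cryogenian, Ediacaran, Carboniferous, Jurassic.
Span = 1200 − 145 = 1055 Myr.
Durations: Jurassic 56.4, Ediacaran 96.2, Stenian 200, Cryogenian 85, Carboniferous 60, Tonian 280 → longest is Tonian (280 Myr).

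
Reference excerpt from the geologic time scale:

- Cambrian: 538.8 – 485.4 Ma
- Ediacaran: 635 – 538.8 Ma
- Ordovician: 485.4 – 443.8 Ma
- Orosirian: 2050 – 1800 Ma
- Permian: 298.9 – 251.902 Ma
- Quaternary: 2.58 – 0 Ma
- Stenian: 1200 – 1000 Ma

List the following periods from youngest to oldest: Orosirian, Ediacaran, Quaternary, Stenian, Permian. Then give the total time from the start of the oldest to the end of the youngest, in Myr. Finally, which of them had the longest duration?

Quaternary, Permian, Ediacaran, Stenian, Orosirian; total span 2050 Myr; longest is Orosirian

Start ages (Ma): Orosirian 2050, Stenian 1200, Ediacaran 635, Permian 298.9, Quaternary 2.58.
Ordered youngest to oldest: Quaternary, Permian, Ediacaran, Stenian, Orosirian.
Span = 2050 − 0 = 2050 Myr.
Durations: Ediacaran 96.2, Orosirian 250, Permian 46.998, Stenian 200, Quaternary 2.58 → longest is Orosirian (250 Myr).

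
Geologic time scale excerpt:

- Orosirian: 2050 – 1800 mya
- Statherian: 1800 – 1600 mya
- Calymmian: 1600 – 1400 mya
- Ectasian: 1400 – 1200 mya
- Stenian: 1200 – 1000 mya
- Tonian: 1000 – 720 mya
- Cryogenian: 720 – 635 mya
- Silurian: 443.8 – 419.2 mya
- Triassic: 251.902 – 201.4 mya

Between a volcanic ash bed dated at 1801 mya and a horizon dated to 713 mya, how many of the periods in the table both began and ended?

The older date is 1801 Ma and the younger is 713 Ma.
Periods with start < 1801 and end > 713 Ma: Statherian (1800–1600), Calymmian (1600–1400), Ectasian (1400–1200), Stenian (1200–1000), Tonian (1000–720).
That is 5 complete periods.

5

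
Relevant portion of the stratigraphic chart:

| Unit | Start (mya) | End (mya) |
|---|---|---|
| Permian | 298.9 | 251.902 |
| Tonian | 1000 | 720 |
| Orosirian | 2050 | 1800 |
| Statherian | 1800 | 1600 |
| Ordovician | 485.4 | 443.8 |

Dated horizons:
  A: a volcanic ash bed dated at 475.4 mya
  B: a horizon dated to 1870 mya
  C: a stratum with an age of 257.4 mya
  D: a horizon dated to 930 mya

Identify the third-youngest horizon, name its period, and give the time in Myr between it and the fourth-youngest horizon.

D, in the Tonian; 940 million years to B

Smaller Ma means younger, so youngest first: C 257.4 < A 475.4 < D 930 < B 1870.
Counting 3 along gives D (930 Ma); the excerpt puts that inside the Tonian, 1000–720 Ma.
Next in line is B (1870 Ma), and 1870 − 930 = 940 Myr.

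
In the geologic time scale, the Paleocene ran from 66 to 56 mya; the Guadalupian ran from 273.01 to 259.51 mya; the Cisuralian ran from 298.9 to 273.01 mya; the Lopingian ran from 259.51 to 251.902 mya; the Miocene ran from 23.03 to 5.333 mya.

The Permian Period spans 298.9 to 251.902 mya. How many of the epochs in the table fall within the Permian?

Epochs inside 298.9–251.902 Ma: Cisuralian, Guadalupian, Lopingian — 3 in total.

3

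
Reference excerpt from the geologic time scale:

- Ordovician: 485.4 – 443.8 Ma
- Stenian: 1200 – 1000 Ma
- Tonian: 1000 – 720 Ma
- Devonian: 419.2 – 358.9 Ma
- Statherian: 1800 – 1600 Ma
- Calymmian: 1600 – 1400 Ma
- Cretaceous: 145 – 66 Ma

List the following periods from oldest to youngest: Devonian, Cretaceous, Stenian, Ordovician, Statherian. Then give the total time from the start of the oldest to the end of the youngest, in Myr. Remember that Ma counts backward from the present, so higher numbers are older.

Statherian, Stenian, Ordovician, Devonian, Cretaceous; total span 1734 Myr

Start ages (Ma): Statherian 1800, Stenian 1200, Ordovician 485.4, Devonian 419.2, Cretaceous 145.
Ordered oldest to youngest: Statherian, Stenian, Ordovician, Devonian, Cretaceous.
Span = 1800 − 66 = 1734 Myr.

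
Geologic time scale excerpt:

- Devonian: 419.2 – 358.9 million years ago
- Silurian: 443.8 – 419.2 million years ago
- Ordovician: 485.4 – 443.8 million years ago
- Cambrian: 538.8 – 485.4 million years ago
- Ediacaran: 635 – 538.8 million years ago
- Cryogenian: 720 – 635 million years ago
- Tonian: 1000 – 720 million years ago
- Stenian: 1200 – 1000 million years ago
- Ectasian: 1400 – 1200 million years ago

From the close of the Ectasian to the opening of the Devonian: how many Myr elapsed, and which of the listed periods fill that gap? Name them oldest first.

780.8 million years; Stenian, Tonian, Cryogenian, Ediacaran, Cambrian, Ordovician, Silurian

The Ectasian closes at 1200 Ma and the Devonian opens at 419.2 Ma, so the interval is 1200 − 419.2 = 780.8 Myr.
A period fits inside if it starts at or after 1200 Ma and ends at or before 419.2 Ma; oldest first that gives Stenian, Tonian, Cryogenian, Ediacaran, Cambrian, Ordovician, Silurian.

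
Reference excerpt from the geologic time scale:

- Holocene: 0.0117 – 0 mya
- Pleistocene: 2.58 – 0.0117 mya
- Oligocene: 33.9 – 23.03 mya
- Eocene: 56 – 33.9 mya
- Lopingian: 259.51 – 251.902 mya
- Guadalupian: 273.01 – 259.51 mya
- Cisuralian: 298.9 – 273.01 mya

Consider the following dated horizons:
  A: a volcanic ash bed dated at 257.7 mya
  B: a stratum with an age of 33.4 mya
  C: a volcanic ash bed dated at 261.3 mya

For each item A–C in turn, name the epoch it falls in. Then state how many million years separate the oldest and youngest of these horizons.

A: 257.7 Ma lies in 259.51–251.902 Ma, so Lopingian.
B: 33.4 Ma lies in 33.9–23.03 Ma, so Oligocene.
C: 261.3 Ma lies in 273.01–259.51 Ma, so Guadalupian.
Oldest = 261.3 Ma, youngest = 33.4 Ma → span 227.9 Myr.

A — Lopingian; B — Oligocene; C — Guadalupian; span 227.9 million years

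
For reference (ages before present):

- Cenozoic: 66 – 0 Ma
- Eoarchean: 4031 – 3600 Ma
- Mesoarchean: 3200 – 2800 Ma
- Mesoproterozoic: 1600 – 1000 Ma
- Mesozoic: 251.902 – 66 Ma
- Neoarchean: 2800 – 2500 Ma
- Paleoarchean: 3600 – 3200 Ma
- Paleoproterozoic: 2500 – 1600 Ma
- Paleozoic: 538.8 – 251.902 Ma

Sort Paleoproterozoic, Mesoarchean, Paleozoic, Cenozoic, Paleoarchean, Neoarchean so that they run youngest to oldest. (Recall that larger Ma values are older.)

Sorting by start age (ascending Ma, since larger Ma = older): Cenozoic start 66, Paleozoic start 538.8, Paleoproterozoic start 2500, Neoarchean start 2800, Mesoarchean start 3200, Paleoarchean start 3600.

Cenozoic, Paleozoic, Paleoproterozoic, Neoarchean, Mesoarchean, Paleoarchean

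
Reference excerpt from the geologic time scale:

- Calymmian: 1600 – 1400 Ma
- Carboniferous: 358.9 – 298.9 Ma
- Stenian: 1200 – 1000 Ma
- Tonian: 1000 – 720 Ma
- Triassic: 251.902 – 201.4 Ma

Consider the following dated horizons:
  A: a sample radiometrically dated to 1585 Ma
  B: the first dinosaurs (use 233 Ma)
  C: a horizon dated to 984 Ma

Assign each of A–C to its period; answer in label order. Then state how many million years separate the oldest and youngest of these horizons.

A: 1585 Ma lies in 1600–1400 Ma, so Calymmian.
B: 233 Ma lies in 251.902–201.4 Ma, so Triassic.
C: 984 Ma lies in 1000–720 Ma, so Tonian.
Oldest = 1585 Ma, youngest = 233 Ma → span 1352 Myr.

A — Calymmian; B — Triassic; C — Tonian; span 1352 million years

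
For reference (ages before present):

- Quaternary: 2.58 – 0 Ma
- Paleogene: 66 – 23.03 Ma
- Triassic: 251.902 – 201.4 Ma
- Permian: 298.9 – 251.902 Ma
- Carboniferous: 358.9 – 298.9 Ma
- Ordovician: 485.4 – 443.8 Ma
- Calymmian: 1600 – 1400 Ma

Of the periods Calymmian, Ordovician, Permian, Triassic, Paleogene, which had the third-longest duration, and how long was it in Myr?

Permian, 46.998 million years

Durations: Calymmian 200; Ordovician 41.6; Permian 46.998; Triassic 50.502; Paleogene 42.97 Myr.
Sorted longest-first: Calymmian (200), Triassic (50.502), Permian (46.998), Paleogene (42.97), Ordovician (41.6).
The third longest is Permian at 46.998 Myr.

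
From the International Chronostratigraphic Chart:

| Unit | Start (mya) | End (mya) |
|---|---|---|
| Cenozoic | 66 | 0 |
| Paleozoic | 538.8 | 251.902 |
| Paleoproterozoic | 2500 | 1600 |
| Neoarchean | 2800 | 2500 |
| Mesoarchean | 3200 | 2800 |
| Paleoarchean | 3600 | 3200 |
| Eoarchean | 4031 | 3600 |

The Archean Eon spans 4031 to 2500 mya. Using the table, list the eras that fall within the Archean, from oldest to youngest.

Eoarchean, Paleoarchean, Mesoarchean, Neoarchean

Eras with both bounds inside 4031–2500 Ma: Eoarchean (4031–3600), Paleoarchean (3600–3200), Mesoarchean (3200–2800), Neoarchean (2800–2500).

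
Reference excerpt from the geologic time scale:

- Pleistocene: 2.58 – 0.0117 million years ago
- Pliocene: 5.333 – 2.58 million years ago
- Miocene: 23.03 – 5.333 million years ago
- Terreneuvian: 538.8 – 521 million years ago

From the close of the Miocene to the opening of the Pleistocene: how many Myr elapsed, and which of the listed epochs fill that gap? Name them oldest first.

2.753 million years; Pliocene

The Miocene closes at 5.333 Ma and the Pleistocene opens at 2.58 Ma, so the interval is 5.333 − 2.58 = 2.753 Myr.
An epoch fits inside if it starts at or after 5.333 Ma and ends at or before 2.58 Ma; oldest first that gives Pliocene.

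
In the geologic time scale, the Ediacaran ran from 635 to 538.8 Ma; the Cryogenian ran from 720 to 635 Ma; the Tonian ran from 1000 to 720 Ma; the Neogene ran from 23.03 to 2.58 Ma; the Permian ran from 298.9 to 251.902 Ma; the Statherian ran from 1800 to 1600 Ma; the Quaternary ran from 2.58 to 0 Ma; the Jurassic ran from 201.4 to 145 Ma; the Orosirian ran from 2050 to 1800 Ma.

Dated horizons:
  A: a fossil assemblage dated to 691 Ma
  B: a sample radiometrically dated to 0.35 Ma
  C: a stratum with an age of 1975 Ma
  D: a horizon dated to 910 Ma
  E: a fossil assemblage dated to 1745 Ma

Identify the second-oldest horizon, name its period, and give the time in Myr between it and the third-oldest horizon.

Larger Ma means older, so oldest first: C 1975 > E 1745 > D 910 > A 691 > B 0.35.
Counting 2 along gives E (1745 Ma); the excerpt puts that inside the Statherian, 1800–1600 Ma.
Next in line is D (910 Ma), and 1745 − 910 = 835 Myr.

E, in the Statherian; 835 million years to D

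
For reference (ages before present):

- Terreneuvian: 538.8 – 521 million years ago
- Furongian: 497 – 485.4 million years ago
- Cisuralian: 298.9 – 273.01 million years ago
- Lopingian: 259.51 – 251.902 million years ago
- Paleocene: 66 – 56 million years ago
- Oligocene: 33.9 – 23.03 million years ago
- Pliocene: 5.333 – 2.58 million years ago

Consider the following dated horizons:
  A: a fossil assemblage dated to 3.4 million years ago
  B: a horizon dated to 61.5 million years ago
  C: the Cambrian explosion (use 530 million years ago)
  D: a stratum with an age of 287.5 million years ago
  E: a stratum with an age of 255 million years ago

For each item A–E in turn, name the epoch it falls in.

A — Pliocene; B — Paleocene; C — Terreneuvian; D — Cisuralian; E — Lopingian

Match each age against the start–end ranges in the excerpt: A = 3.4 Ma → Pliocene (5.333–2.58); B = 61.5 Ma → Paleocene (66–56); C = 530 Ma → Terreneuvian (538.8–521); D = 287.5 Ma → Cisuralian (298.9–273.01); E = 255 Ma → Lopingian (259.51–251.902).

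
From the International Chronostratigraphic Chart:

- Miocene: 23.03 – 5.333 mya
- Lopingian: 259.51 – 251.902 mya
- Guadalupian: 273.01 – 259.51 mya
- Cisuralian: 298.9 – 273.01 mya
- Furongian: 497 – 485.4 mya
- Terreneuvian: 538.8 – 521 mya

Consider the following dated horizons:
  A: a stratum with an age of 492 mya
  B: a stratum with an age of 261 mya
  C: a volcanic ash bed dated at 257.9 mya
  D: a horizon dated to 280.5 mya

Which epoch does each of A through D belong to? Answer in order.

A: 492 Ma lies in 497–485.4 Ma, so Furongian.
B: 261 Ma lies in 273.01–259.51 Ma, so Guadalupian.
C: 257.9 Ma lies in 259.51–251.902 Ma, so Lopingian.
D: 280.5 Ma lies in 298.9–273.01 Ma, so Cisuralian.

A — Furongian; B — Guadalupian; C — Lopingian; D — Cisuralian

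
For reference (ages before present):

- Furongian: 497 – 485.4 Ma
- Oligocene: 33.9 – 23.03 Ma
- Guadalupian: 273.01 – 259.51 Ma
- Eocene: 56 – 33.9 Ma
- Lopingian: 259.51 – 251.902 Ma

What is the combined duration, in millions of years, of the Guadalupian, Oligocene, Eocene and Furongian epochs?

58.07 million years

Duration is start − end for each: (273.01 − 259.51) + (33.9 − 23.03) + (56 − 33.9) + (497 − 485.4).
That is 13.5 + 10.87 + 22.1 + 11.6, which totals 58.07 million years.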